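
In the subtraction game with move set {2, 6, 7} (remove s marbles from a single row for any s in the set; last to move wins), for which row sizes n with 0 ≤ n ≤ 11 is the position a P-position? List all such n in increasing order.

0, 1, 4, 5, 9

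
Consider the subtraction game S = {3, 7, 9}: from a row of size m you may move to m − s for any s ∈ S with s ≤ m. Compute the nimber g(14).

Grundy values for subtraction set {3, 7, 9}:
k:     0  1  2  3  4  5  6  7  8  9 10 11 12 13 14
g(k):  0  0  0  1  1  1  0  2  2  1  3  3  0  2  0
So g(14) = 0.

0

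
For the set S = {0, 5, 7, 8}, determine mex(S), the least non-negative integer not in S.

0 is in the set but 1 is not, so the mex is 1.

1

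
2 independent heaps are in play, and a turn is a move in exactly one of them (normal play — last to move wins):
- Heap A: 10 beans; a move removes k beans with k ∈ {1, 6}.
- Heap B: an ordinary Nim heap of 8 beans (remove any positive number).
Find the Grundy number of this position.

Build the Grundy sequence for heap A with g(k) = mex{g(k−s) : s ∈ {1, 6}, s ≤ k}:
g(0) = mex{} = 0
g(1) = mex{0} = 1
g(2) = mex{1} = 0
g(3) = mex{0} = 1
g(4) = mex{1} = 0
g(5) = mex{0} = 1
g(6) = mex{0,1} = 2
g(7) = mex{1,2} = 0
g(8) = mex{0} = 1
g(9) = mex{1} = 0
g(10) = mex{0} = 1
So g(10) = 1.
Heap B is a plain Nim heap of size 8, so its Grundy value is 8.
The value of a disjunctive sum is the nim-sum of the parts.
Combined value = 1 XOR 8 = 9.

9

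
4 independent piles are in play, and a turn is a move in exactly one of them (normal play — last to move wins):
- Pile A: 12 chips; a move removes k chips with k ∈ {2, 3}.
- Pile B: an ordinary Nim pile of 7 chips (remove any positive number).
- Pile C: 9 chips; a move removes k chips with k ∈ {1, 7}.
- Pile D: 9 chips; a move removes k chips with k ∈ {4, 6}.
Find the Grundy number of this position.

Build the Grundy sequence for pile A with g(k) = mex{g(k−s) : s ∈ {2, 3}, s ≤ k}:
k:     0  1  2  3  4  5  6  7  8  9 10 11 12
g(k):  0  0  1  1  2  0  0  1  1  2  0  0  1
So g(12) = 1.
Pile B is a plain Nim pile of size 7, so its Grundy value is 7.
Build the Grundy sequence for pile C with g(k) = mex{g(k−s) : s ∈ {1, 7}, s ≤ k}:
k:     0  1  2  3  4  5  6  7  8  9
g(k):  0  1  0  1  0  1  0  1  0  1
So g(9) = 1.
For pile D, compute g(0), g(1), … with moves {4, 6}:
g(0) = mex{} = 0
g(1) = mex{} = 0
g(2) = mex{} = 0
g(3) = mex{} = 0
g(4) = mex{0} = 1
g(5) = mex{0} = 1
g(6) = mex{0} = 1
g(7) = mex{0} = 1
g(8) = mex{0,1} = 2
g(9) = mex{0,1} = 2
So g(9) = 2.
The value of a disjunctive sum is the nim-sum of the parts.
Combined value = 1 XOR 7 XOR 1 XOR 2 = 5.

5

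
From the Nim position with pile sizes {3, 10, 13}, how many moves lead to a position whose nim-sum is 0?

Nim-sum: 3 ^ 10 ^ 13 = 4.
The overall nim-sum is X = 4. A pile of size p has a winning move iff p XOR X < p (reduce it to p XOR X).
  3: 3 XOR 4 = 7 ≥ 3 — no move.
  10: 10 XOR 4 = 14 ≥ 10 — no move.
  13: 13 XOR 4 = 9 < 13 — winning move (to 9).
That gives 1 winning move.

1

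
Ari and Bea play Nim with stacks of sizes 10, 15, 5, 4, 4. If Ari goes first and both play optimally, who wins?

Nim-sum: 10 XOR 15 XOR 5 XOR 4 XOR 4 = 0.
The nim-sum is 0, so this is a P-position: the player to move is in a losing position under optimal play; Ari is about to move from it and so loses — Bea wins.

Bea wins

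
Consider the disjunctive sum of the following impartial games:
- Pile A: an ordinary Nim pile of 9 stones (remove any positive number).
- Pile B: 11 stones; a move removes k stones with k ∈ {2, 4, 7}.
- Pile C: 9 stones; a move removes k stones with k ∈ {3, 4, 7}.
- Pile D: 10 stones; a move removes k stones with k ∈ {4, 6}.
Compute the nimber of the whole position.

Pile A is a plain Nim pile of size 9, so its Grundy value is 9.
Grundy values for pile B (subtraction set {2, 4, 7}):
k:     0  1  2  3  4  5  6  7  8  9 10 11
g(k):  0  0  1  1  2  2  0  3  1  0  2  1
So g(11) = 1.
For pile C, compute g(0), g(1), … with moves {3, 4, 7}:
g(0) = mex{} = 0
g(1) = mex{} = 0
g(2) = mex{} = 0
g(3) = mex{0} = 1
g(4) = mex{0} = 1
g(5) = mex{0} = 1
g(6) = mex{0,1} = 2
g(7) = mex{0,1} = 2
g(8) = mex{0,1} = 2
g(9) = mex{0,1,2} = 3
So g(9) = 3.
For pile D, compute g(0), g(1), … with moves {4, 6}:
k:     0  1  2  3  4  5  6  7  8  9 10
g(k):  0  0  0  0  1  1  1  1  2  2  0
So g(10) = 0.
By the Sprague-Grundy theorem, the Grundy value of a sum of independent games is the XOR of the component values.
Combined value = 9 XOR 1 XOR 3 XOR 0 = 11.

11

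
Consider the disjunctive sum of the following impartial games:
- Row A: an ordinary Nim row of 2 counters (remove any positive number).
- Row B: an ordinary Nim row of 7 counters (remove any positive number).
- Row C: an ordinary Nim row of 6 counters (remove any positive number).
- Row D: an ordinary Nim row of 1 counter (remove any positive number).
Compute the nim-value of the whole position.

2

Row A is a plain Nim row of size 2, so its Grundy value is 2.
Row B is a plain Nim row of size 7, so its Grundy value is 7.
Row C is a plain Nim row of size 6, so its Grundy value is 6.
Row D is a plain Nim row of size 1, so its Grundy value is 1.
By the Sprague-Grundy theorem, the Grundy value of a sum of independent games is the XOR of the component values.
Combined value = 2 ⊕ 7 ⊕ 6 ⊕ 1 = 2.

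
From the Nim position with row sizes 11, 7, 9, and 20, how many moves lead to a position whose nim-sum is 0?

Nim-sum: 11 ^ 7 ^ 9 ^ 20 = 17.
The overall nim-sum is X = 17. A row of size p has a winning move iff p XOR X < p (reduce it to p XOR X).
  11: 11 XOR 17 = 26 ≥ 11 — no move.
  7: 7 XOR 17 = 22 ≥ 7 — no move.
  9: 9 XOR 17 = 24 ≥ 9 — no move.
  20: 20 XOR 17 = 5 < 20 — winning move (to 5).
That gives 1 winning move.

1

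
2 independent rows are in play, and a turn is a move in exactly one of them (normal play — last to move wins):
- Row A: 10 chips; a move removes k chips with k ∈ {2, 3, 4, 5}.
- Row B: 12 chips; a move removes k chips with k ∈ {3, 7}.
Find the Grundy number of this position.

1

For row A, compute g(0), g(1), … with moves {2, 3, 4, 5}:
k:     0  1  2  3  4  5  6  7  8  9 10
g(k):  0  0  1  1  2  2  3  0  0  1  1
So g(10) = 1.
For row B, compute g(0), g(1), … with moves {3, 7}:
k:     0  1  2  3  4  5  6  7  8  9 10 11 12
g(k):  0  0  0  1  1  1  0  2  2  1  0  0  0
So g(12) = 0.
The value of a disjunctive sum is the nim-sum of the parts.
Combined value = 1 XOR 0 = 1.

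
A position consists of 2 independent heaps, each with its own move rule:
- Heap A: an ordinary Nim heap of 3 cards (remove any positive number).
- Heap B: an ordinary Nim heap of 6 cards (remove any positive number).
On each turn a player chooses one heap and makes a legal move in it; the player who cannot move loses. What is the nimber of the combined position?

Heap A is a plain Nim heap of size 3, so its Grundy value is 3.
Heap B is a plain Nim heap of size 6, so its Grundy value is 6.
By the Sprague-Grundy theorem, the Grundy value of a sum of independent games is the XOR of the component values.
Combined value = 3 ⊕ 6 = 5.

5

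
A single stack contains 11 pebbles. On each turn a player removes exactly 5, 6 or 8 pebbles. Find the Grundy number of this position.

Build the Grundy sequence with g(k) = mex{g(k−s) : s ∈ {5, 6, 8}, s ≤ k}:
k:     0  1  2  3  4  5  6  7  8  9 10 11
g(k):  0  0  0  0  0  1  1  1  1  1  2  2
So g(11) = 2.

2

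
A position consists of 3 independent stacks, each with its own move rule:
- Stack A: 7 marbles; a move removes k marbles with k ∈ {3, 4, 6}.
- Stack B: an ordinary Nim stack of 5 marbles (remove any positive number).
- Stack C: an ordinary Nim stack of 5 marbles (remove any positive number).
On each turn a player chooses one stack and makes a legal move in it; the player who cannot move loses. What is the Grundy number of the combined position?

2

Grundy values for stack A (subtraction set {3, 4, 6}):
g(0) = mex{} = 0
g(1) = mex{} = 0
g(2) = mex{} = 0
g(3) = mex{0} = 1
g(4) = mex{0} = 1
g(5) = mex{0} = 1
g(6) = mex{0,1} = 2
g(7) = mex{0,1} = 2
So g(7) = 2.
Stack B is a plain Nim stack of size 5, so its Grundy value is 5.
Stack C is a plain Nim stack of size 5, so its Grundy value is 5.
By the Sprague-Grundy theorem, the Grundy value of a sum of independent games is the XOR of the component values.
Combined value = 2 ⊕ 5 ⊕ 5 = 2.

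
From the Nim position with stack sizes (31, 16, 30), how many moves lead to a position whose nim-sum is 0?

Nim-sum: 31 ⊕ 16 ⊕ 30 = 17.
The overall nim-sum is X = 17. A stack of size p has a winning move iff p XOR X < p (reduce it to p XOR X).
  31: 31 XOR 17 = 14 < 31 — winning move (to 14).
  16: 16 XOR 17 = 1 < 16 — winning move (to 1).
  30: 30 XOR 17 = 15 < 30 — winning move (to 15).
That gives 3 winning moves.

3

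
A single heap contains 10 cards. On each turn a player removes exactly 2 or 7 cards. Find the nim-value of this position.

0

Grundy values for subtraction set {2, 7}:
g(0) = mex{} = 0
g(1) = mex{} = 0
g(2) = mex{0} = 1
g(3) = mex{0} = 1
g(4) = mex{1} = 0
g(5) = mex{1} = 0
g(6) = mex{0} = 1
g(7) = mex{0} = 1
g(8) = mex{0,1} = 2
g(9) = mex{1} = 0
g(10) = mex{1,2} = 0
So g(10) = 0.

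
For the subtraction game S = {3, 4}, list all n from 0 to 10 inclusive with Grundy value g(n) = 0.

0, 1, 2, 7, 8, 9

Build the Grundy sequence with g(k) = mex{g(k−s) : s ∈ {3, 4}, s ≤ k}:
k:     0  1  2  3  4  5  6  7  8  9 10
g(k):  0  0  0  1  1  1  2  0  0  0  1
The P-positions (g = 0) in 0..10 are 0, 1, 2, 7, 8, 9.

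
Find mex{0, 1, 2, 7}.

3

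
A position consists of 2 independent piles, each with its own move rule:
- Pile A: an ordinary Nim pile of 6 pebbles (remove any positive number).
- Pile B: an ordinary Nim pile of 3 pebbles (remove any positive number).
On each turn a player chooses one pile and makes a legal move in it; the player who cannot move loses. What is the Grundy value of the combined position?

Pile A is a plain Nim pile of size 6, so its Grundy value is 6.
Pile B is a plain Nim pile of size 3, so its Grundy value is 3.
By the Sprague-Grundy theorem, the Grundy value of a sum of independent games is the XOR of the component values.
Combined value = 6 XOR 3 = 5.

5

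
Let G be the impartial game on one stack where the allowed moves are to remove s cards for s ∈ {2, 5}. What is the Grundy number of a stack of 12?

2

Compute g(0), g(1), … for moves {2, 5}:
g(0) = mex{} = 0
g(1) = mex{} = 0
g(2) = mex{0} = 1
g(3) = mex{0} = 1
g(4) = mex{1} = 0
g(5) = mex{0,1} = 2
g(6) = mex{0} = 1
g(7) = mex{1,2} = 0
g(8) = mex{1} = 0
g(9) = mex{0} = 1
g(10) = mex{0,2} = 1
g(11) = mex{1} = 0
g(12) = mex{0,1} = 2
So g(12) = 2.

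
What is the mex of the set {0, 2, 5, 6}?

1

0 is in the set but 1 is not, so the mex is 1.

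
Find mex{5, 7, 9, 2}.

0

0 is not in the set, so the mex is 0.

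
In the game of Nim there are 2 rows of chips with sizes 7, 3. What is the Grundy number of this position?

Nim-sum: 7 ⊕ 3 = 4.

4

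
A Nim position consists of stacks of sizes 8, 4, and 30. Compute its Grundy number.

18

Nim-sum: 8 XOR 4 XOR 30 = 18.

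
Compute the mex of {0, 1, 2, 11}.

The values 0, 1, 2 are all present; 3 is the first non-negative integer missing from the set.

3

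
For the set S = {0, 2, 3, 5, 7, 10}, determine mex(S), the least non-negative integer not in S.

1

0 is in the set but 1 is not, so the mex is 1.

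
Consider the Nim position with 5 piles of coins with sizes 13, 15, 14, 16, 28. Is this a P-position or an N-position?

Bitwise XOR of the heap sizes:
  01101  (13)
  01111  (15)
  01110  (14)
  10000  (16)
  11100  (28)
  -----
  00000  (0)
The nim-sum is 0, so this is a P-position: the player to move is in a losing position under optimal play.

P-position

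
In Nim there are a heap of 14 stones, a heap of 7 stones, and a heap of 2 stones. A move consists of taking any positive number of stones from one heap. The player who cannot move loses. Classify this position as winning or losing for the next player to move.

Winning position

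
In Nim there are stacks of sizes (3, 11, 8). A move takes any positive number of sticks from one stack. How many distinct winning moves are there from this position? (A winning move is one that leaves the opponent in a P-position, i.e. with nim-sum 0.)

0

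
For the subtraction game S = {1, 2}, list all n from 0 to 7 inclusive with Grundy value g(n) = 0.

0, 3, 6

Grundy values for subtraction set {1, 2}:
k:     0  1  2  3  4  5  6  7
g(k):  0  1  2  0  1  2  0  1
The P-positions (g = 0) in 0..7 are 0, 3, 6.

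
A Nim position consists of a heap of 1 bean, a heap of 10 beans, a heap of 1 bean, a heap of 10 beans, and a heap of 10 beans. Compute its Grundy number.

10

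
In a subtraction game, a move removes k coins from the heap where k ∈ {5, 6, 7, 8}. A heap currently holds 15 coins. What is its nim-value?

0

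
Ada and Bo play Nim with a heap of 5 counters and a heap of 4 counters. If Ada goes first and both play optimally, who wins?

Ada wins

Compute the nim-sum pairwise:
5 XOR 4 = 1
The nim-sum is 1 ≠ 0, so this is an N-position: the player to move can win; Ada has a winning move.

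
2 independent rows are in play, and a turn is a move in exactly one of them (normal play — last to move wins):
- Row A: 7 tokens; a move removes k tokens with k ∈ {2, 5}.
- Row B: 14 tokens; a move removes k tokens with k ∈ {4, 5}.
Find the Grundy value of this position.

For row A, compute g(0), g(1), … with moves {2, 5}:
k:     0  1  2  3  4  5  6  7
g(k):  0  0  1  1  0  2  1  0
So g(7) = 0.
For row B, compute g(0), g(1), … with moves {4, 5}:
g(0) = mex{} = 0
g(1) = mex{} = 0
g(2) = mex{} = 0
g(3) = mex{} = 0
g(4) = mex{0} = 1
g(5) = mex{0} = 1
g(6) = mex{0} = 1
g(7) = mex{0} = 1
g(8) = mex{0,1} = 2
g(9) = mex{1} = 0
g(10) = mex{1} = 0
g(11) = mex{1} = 0
g(12) = mex{1,2} = 0
g(13) = mex{0,2} = 1
g(14) = mex{0} = 1
So g(14) = 1.
The value of a disjunctive sum is the nim-sum of the parts.
Combined value = 0 XOR 1 = 1.

1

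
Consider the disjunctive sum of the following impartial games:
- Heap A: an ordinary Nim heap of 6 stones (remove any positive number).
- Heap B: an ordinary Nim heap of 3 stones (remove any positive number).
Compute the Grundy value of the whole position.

Heap A is a plain Nim heap of size 6, so its Grundy value is 6.
Heap B is a plain Nim heap of size 3, so its Grundy value is 3.
The value of a disjunctive sum is the nim-sum of the parts.
Combined value = 6 ⊕ 3 = 5.

5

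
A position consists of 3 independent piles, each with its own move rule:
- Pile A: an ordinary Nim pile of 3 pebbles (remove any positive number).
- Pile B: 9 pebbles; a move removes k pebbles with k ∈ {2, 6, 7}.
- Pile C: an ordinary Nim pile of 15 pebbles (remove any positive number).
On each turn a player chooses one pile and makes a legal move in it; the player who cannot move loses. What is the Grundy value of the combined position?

12

Pile A is a plain Nim pile of size 3, so its Grundy value is 3.
For pile B, compute g(0), g(1), … with moves {2, 6, 7}:
k:     0  1  2  3  4  5  6  7  8  9
g(k):  0  0  1  1  0  0  1  1  2  0
So g(9) = 0.
Pile C is a plain Nim pile of size 15, so its Grundy value is 15.
The value of a disjunctive sum is the nim-sum of the parts.
Combined value = 3 ⊕ 0 ⊕ 15 = 12.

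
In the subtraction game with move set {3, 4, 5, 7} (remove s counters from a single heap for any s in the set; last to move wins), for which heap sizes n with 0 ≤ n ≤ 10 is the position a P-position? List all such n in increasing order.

Build the Grundy sequence with g(k) = mex{g(k−s) : s ∈ {3, 4, 5, 7}, s ≤ k}:
k:     0  1  2  3  4  5  6  7  8  9 10
g(k):  0  0  0  1  1  1  2  2  2  3  0
The P-positions (g = 0) in 0..10 are 0, 1, 2, 10.

0, 1, 2, 10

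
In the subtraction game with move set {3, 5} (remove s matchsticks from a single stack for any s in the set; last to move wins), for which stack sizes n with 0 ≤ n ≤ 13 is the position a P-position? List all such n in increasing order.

Compute g(0), g(1), … for moves {3, 5}:
g(0) = mex{} = 0
g(1) = mex{} = 0
g(2) = mex{} = 0
g(3) = mex{0} = 1
g(4) = mex{0} = 1
g(5) = mex{0} = 1
g(6) = mex{0,1} = 2
g(7) = mex{0,1} = 2
g(8) = mex{1} = 0
g(9) = mex{1,2} = 0
g(10) = mex{1,2} = 0
g(11) = mex{0,2} = 1
g(12) = mex{0,2} = 1
g(13) = mex{0} = 1
The P-positions (g = 0) in 0..13 are 0, 1, 2, 8, 9, 10.

0, 1, 2, 8, 9, 10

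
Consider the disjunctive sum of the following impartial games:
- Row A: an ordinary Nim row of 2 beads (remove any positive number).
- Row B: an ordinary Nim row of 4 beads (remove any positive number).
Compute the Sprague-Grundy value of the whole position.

6

Row A is a plain Nim row of size 2, so its Grundy value is 2.
Row B is a plain Nim row of size 4, so its Grundy value is 4.
By the Sprague-Grundy theorem, the Grundy value of a sum of independent games is the XOR of the component values.
Combined value = 2 XOR 4 = 6.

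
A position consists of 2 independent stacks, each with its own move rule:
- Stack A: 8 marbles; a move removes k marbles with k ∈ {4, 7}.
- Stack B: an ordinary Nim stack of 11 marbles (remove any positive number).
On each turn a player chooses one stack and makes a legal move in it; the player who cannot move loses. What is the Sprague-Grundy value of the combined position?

For stack A, compute g(0), g(1), … with moves {4, 7}:
g(0) = mex{} = 0
g(1) = mex{} = 0
g(2) = mex{} = 0
g(3) = mex{} = 0
g(4) = mex{0} = 1
g(5) = mex{0} = 1
g(6) = mex{0} = 1
g(7) = mex{0} = 1
g(8) = mex{0,1} = 2
So g(8) = 2.
Stack B is a plain Nim stack of size 11, so its Grundy value is 11.
By the Sprague-Grundy theorem, the Grundy value of a sum of independent games is the XOR of the component values.
Combined value = 2 XOR 11 = 9.

9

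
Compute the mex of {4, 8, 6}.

0

0 is not in the set, so the mex is 0.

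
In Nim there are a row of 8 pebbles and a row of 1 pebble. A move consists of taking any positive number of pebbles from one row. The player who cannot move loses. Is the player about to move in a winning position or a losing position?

Winning position

Nim-sum: 8 XOR 1 = 9.
The nim-sum is 9 ≠ 0, so this is an N-position: the player to move can win.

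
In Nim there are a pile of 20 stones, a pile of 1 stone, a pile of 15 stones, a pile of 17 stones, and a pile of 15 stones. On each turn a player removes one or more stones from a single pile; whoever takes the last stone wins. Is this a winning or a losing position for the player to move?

Winning position

Compute the nim-sum pairwise:
20 ^ 1 = 21
21 ^ 15 = 26
26 ^ 17 = 11
11 ^ 15 = 4
The nim-sum is 4 ≠ 0, so this is an N-position: the player to move can win.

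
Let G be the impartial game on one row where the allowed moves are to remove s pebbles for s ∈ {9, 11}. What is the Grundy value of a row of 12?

Grundy values for subtraction set {9, 11}:
k:     0  1  2  3  4  5  6  7  8  9 10 11 12
g(k):  0  0  0  0  0  0  0  0  0  1  1  1  1
So g(12) = 1.

1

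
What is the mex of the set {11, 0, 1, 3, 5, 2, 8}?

4

The values 0, 1, 2, 3 are all present; 4 is the first non-negative integer missing from the set.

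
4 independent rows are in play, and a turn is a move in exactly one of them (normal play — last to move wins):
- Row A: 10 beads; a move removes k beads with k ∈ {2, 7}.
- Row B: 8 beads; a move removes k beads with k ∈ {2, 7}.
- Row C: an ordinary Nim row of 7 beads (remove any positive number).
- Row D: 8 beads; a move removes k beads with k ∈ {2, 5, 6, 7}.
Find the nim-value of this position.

For row A, compute g(0), g(1), … with moves {2, 7}:
g(0) = mex{} = 0
g(1) = mex{} = 0
g(2) = mex{0} = 1
g(3) = mex{0} = 1
g(4) = mex{1} = 0
g(5) = mex{1} = 0
g(6) = mex{0} = 1
g(7) = mex{0} = 1
g(8) = mex{0,1} = 2
g(9) = mex{1} = 0
g(10) = mex{1,2} = 0
So g(10) = 0.
For row B, compute g(0), g(1), … with moves {2, 7}:
k:     0  1  2  3  4  5  6  7  8
g(k):  0  0  1  1  0  0  1  1  2
So g(8) = 2.
Row C is a plain Nim row of size 7, so its Grundy value is 7.
Grundy values for row D (subtraction set {2, 5, 6, 7}):
k:     0  1  2  3  4  5  6  7  8
g(k):  0  0  1  1  0  2  1  3  2
So g(8) = 2.
The value of a disjunctive sum is the nim-sum of the parts.
Combined value = 0 XOR 2 XOR 7 XOR 2 = 7.

7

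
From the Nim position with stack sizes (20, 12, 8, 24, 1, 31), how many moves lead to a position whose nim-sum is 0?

3

Write each in binary and XOR column by column:
  10100  (20)
  01100  (12)
  01000  (8)
  11000  (24)
  00001  (1)
  11111  (31)
  -----
  10110  (22)
The overall nim-sum is X = 22. A stack of size p has a winning move iff p XOR X < p (reduce it to p XOR X).
  20: 20 XOR 22 = 2 < 20 — winning move (to 2).
  12: 12 XOR 22 = 26 ≥ 12 — no move.
  8: 8 XOR 22 = 30 ≥ 8 — no move.
  24: 24 XOR 22 = 14 < 24 — winning move (to 14).
  1: 1 XOR 22 = 23 ≥ 1 — no move.
  31: 31 XOR 22 = 9 < 31 — winning move (to 9).
That gives 3 winning moves.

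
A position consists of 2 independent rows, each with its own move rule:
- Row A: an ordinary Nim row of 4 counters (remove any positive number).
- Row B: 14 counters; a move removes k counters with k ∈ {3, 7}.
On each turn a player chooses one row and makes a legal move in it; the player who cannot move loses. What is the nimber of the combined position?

Row A is a plain Nim row of size 4, so its Grundy value is 4.
Build the Grundy sequence for row B with g(k) = mex{g(k−s) : s ∈ {3, 7}, s ≤ k}:
g(0) = mex{} = 0
g(1) = mex{} = 0
g(2) = mex{} = 0
g(3) = mex{0} = 1
g(4) = mex{0} = 1
g(5) = mex{0} = 1
g(6) = mex{1} = 0
g(7) = mex{0,1} = 2
g(8) = mex{0,1} = 2
g(9) = mex{0} = 1
g(10) = mex{1,2} = 0
g(11) = mex{1,2} = 0
g(12) = mex{1} = 0
g(13) = mex{0} = 1
g(14) = mex{0,2} = 1
So g(14) = 1.
The value of a disjunctive sum is the nim-sum of the parts.
Combined value = 4 XOR 1 = 5.

5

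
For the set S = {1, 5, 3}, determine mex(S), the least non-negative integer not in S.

0

0 is not in the set, so the mex is 0.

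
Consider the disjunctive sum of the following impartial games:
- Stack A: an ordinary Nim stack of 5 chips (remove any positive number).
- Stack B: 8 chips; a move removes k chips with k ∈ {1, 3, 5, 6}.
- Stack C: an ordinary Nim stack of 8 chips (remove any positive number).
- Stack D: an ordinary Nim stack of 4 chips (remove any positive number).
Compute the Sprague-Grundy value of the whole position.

Stack A is a plain Nim stack of size 5, so its Grundy value is 5.
Build the Grundy sequence for stack B with g(k) = mex{g(k−s) : s ∈ {1, 3, 5, 6}, s ≤ k}:
g(0) = mex{} = 0
g(1) = mex{0} = 1
g(2) = mex{1} = 0
g(3) = mex{0} = 1
g(4) = mex{1} = 0
g(5) = mex{0} = 1
g(6) = mex{0,1} = 2
g(7) = mex{0,1,2} = 3
g(8) = mex{0,1,3} = 2
So g(8) = 2.
Stack C is a plain Nim stack of size 8, so its Grundy value is 8.
Stack D is a plain Nim stack of size 4, so its Grundy value is 4.
By the Sprague-Grundy theorem, the Grundy value of a sum of independent games is the XOR of the component values.
Combined value = 5 ⊕ 2 ⊕ 8 ⊕ 4 = 11.

11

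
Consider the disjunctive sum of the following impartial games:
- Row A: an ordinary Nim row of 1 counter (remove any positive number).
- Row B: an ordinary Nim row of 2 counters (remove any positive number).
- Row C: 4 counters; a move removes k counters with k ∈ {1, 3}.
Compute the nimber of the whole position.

3

Row A is a plain Nim row of size 1, so its Grundy value is 1.
Row B is a plain Nim row of size 2, so its Grundy value is 2.
Grundy values for row C (subtraction set {1, 3}):
g(0) = mex{} = 0
g(1) = mex{0} = 1
g(2) = mex{1} = 0
g(3) = mex{0} = 1
g(4) = mex{1} = 0
So g(4) = 0.
By the Sprague-Grundy theorem, the Grundy value of a sum of independent games is the XOR of the component values.
Combined value = 1 ⊕ 2 ⊕ 0 = 3.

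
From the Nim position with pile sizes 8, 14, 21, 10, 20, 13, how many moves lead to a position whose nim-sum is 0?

0

Compute the nim-sum pairwise:
8 ⊕ 14 = 6
6 ⊕ 21 = 19
19 ⊕ 10 = 25
25 ⊕ 20 = 13
13 ⊕ 13 = 0
The nim-sum is already 0, so every move leaves a nonzero nim-sum — there are no winning moves.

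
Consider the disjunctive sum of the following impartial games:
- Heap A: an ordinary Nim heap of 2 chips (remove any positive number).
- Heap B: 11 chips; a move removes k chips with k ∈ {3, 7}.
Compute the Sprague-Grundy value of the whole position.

Heap A is a plain Nim heap of size 2, so its Grundy value is 2.
Build the Grundy sequence for heap B with g(k) = mex{g(k−s) : s ∈ {3, 7}, s ≤ k}:
k:     0  1  2  3  4  5  6  7  8  9 10 11
g(k):  0  0  0  1  1  1  0  2  2  1  0  0
So g(11) = 0.
By the Sprague-Grundy theorem, the Grundy value of a sum of independent games is the XOR of the component values.
Combined value = 2 XOR 0 = 2.

2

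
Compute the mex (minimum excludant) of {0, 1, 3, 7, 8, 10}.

The values 0, 1 are all present; 2 is the first non-negative integer missing from the set.

2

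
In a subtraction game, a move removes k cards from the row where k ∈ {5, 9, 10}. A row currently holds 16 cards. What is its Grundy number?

0

Build the Grundy sequence with g(k) = mex{g(k−s) : s ∈ {5, 9, 10}, s ≤ k}:
k:     0  1  2  3  4  5  6  7  8  9 10 11 12 13 14 15 16
g(k):  0  0  0  0  0  1  1  1  1  1  2  2  2  2  2  0  0
So g(16) = 0.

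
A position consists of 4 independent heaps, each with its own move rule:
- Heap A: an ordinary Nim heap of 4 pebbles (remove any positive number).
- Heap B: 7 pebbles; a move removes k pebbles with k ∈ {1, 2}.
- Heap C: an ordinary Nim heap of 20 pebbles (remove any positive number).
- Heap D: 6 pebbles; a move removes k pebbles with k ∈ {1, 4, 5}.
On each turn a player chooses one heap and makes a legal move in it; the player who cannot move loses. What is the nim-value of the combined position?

Heap A is a plain Nim heap of size 4, so its Grundy value is 4.
For heap B, compute g(0), g(1), … with moves {1, 2}:
k:     0  1  2  3  4  5  6  7
g(k):  0  1  2  0  1  2  0  1
So g(7) = 1.
Heap C is a plain Nim heap of size 20, so its Grundy value is 20.
For heap D, compute g(0), g(1), … with moves {1, 4, 5}:
k:     0  1  2  3  4  5  6
g(k):  0  1  0  1  2  3  2
So g(6) = 2.
The value of a disjunctive sum is the nim-sum of the parts.
Combined value = 4 ⊕ 1 ⊕ 20 ⊕ 2 = 19.

19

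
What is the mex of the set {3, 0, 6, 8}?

0 is in the set but 1 is not, so the mex is 1.

1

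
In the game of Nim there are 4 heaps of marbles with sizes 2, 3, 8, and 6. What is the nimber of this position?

15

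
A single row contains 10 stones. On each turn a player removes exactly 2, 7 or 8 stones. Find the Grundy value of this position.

0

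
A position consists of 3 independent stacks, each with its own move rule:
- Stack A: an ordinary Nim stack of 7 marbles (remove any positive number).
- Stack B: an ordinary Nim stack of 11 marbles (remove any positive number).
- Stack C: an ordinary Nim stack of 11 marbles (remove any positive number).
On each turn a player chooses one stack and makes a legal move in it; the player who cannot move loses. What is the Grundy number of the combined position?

7

Stack A is a plain Nim stack of size 7, so its Grundy value is 7.
Stack B is a plain Nim stack of size 11, so its Grundy value is 11.
Stack C is a plain Nim stack of size 11, so its Grundy value is 11.
The value of a disjunctive sum is the nim-sum of the parts.
Combined value = 7 XOR 11 XOR 11 = 7.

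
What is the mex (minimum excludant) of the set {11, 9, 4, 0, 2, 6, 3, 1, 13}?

5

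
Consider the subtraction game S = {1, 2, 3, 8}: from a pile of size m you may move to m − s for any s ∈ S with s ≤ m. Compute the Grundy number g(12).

Build the Grundy sequence with g(k) = mex{g(k−s) : s ∈ {1, 2, 3, 8}, s ≤ k}:
k:     0  1  2  3  4  5  6  7  8  9 10 11 12
g(k):  0  1  2  3  0  1  2  3  4  0  1  2  3
So g(12) = 3.

3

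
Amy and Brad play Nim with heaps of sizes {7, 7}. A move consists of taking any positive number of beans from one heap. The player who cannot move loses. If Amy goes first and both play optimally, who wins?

Brad wins

Compute the nim-sum pairwise:
7 ⊕ 7 = 0
The nim-sum is 0, so this is a P-position: the player to move is in a losing position under optimal play; Amy is about to move from it and so loses — Brad wins.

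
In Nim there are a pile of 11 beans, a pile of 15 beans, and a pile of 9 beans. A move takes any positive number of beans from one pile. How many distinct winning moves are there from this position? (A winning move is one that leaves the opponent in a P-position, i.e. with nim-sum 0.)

In binary:
  1011  (11)
  1111  (15)
  1001  (9)
  ----
  1101  (13)
The overall nim-sum is X = 13. A pile of size p has a winning move iff p XOR X < p (reduce it to p XOR X).
  11: 11 XOR 13 = 6 < 11 — winning move (to 6).
  15: 15 XOR 13 = 2 < 15 — winning move (to 2).
  9: 9 XOR 13 = 4 < 9 — winning move (to 4).
That gives 3 winning moves.

3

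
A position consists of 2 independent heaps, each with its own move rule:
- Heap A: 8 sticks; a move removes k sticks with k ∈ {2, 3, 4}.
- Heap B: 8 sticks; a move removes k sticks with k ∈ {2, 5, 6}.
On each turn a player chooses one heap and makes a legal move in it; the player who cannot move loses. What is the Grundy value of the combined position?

For heap A, compute g(0), g(1), … with moves {2, 3, 4}:
k:     0  1  2  3  4  5  6  7  8
g(k):  0  0  1  1  2  2  0  0  1
So g(8) = 1.
Grundy values for heap B (subtraction set {2, 5, 6}):
g(0) = mex{} = 0
g(1) = mex{} = 0
g(2) = mex{0} = 1
g(3) = mex{0} = 1
g(4) = mex{1} = 0
g(5) = mex{0,1} = 2
g(6) = mex{0} = 1
g(7) = mex{0,1,2} = 3
g(8) = mex{1} = 0
So g(8) = 0.
The value of a disjunctive sum is the nim-sum of the parts.
Combined value = 1 ⊕ 0 = 1.

1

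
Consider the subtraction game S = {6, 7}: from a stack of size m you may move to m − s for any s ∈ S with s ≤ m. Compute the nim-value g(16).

0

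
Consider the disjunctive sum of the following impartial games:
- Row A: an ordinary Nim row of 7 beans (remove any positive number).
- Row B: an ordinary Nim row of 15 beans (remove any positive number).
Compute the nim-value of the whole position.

Row A is a plain Nim row of size 7, so its Grundy value is 7.
Row B is a plain Nim row of size 15, so its Grundy value is 15.
By the Sprague-Grundy theorem, the Grundy value of a sum of independent games is the XOR of the component values.
Combined value = 7 XOR 15 = 8.

8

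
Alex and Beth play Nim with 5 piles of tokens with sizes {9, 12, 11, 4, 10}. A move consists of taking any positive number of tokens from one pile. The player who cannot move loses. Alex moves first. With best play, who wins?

Beth wins

Nim-sum: 9 ⊕ 12 ⊕ 11 ⊕ 4 ⊕ 10 = 0.
The nim-sum is 0, so this is a P-position: the player to move is in a losing position under optimal play; Alex is about to move from it and so loses — Beth wins.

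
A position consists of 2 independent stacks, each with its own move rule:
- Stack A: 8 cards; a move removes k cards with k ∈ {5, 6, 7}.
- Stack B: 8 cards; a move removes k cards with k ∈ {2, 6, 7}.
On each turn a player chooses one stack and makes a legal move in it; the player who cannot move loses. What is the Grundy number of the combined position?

For stack A, compute g(0), g(1), … with moves {5, 6, 7}:
k:     0  1  2  3  4  5  6  7  8
g(k):  0  0  0  0  0  1  1  1  1
So g(8) = 1.
Build the Grundy sequence for stack B with g(k) = mex{g(k−s) : s ∈ {2, 6, 7}, s ≤ k}:
k:     0  1  2  3  4  5  6  7  8
g(k):  0  0  1  1  0  0  1  1  2
So g(8) = 2.
The value of a disjunctive sum is the nim-sum of the parts.
Combined value = 1 XOR 2 = 3.

3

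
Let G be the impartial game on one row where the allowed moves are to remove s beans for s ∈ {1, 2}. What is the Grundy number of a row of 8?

Compute g(0), g(1), … for moves {1, 2}:
g(0) = mex{} = 0
g(1) = mex{0} = 1
g(2) = mex{0,1} = 2
g(3) = mex{1,2} = 0
g(4) = mex{0,2} = 1
g(5) = mex{0,1} = 2
g(6) = mex{1,2} = 0
g(7) = mex{0,2} = 1
g(8) = mex{0,1} = 2
So g(8) = 2.

2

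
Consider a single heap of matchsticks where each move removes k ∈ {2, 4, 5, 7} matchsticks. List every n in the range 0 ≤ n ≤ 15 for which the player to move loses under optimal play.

0, 1, 9, 10

Build the Grundy sequence with g(k) = mex{g(k−s) : s ∈ {2, 4, 5, 7}, s ≤ k}:
k:     0  1  2  3  4  5  6  7  8  9 10 11 12 13 14 15
g(k):  0  0  1  1  2  2  3  3  4  0  0  1  1  2  2  3
The P-positions (g = 0) in 0..15 are 0, 1, 9, 10.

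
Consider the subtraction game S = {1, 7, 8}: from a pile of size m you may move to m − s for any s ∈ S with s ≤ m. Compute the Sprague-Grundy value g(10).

Grundy values for subtraction set {1, 7, 8}:
g(0) = mex{} = 0
g(1) = mex{0} = 1
g(2) = mex{1} = 0
g(3) = mex{0} = 1
g(4) = mex{1} = 0
g(5) = mex{0} = 1
g(6) = mex{1} = 0
g(7) = mex{0} = 1
g(8) = mex{0,1} = 2
g(9) = mex{0,1,2} = 3
g(10) = mex{0,1,3} = 2
So g(10) = 2.

2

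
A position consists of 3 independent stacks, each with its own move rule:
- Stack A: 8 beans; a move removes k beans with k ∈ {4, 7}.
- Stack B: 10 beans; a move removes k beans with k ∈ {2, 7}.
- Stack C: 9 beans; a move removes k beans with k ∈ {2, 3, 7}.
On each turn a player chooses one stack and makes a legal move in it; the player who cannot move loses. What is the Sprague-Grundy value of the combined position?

0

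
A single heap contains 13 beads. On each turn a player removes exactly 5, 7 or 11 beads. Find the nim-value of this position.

Compute g(0), g(1), … for moves {5, 7, 11}:
k:     0  1  2  3  4  5  6  7  8  9 10 11 12 13
g(k):  0  0  0  0  0  1  1  1  1  1  2  2  2  2
So g(13) = 2.

2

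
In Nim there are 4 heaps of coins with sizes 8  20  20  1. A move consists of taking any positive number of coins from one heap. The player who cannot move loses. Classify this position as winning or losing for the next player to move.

Winning position

Bitwise XOR of the heap sizes:
  01000  (8)
  10100  (20)
  10100  (20)
  00001  (1)
  -----
  01001  (9)
The nim-sum is 9 ≠ 0, so this is an N-position: the player to move can win.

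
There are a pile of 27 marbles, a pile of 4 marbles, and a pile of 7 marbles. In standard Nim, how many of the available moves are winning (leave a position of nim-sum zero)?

1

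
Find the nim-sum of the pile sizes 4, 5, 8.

Nim-sum: 4 ^ 5 ^ 8 = 9.

9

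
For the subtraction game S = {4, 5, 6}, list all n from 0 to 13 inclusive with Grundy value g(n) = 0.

0, 1, 2, 3, 10, 11, 12, 13

Build the Grundy sequence with g(k) = mex{g(k−s) : s ∈ {4, 5, 6}, s ≤ k}:
g(0) = mex{} = 0
g(1) = mex{} = 0
g(2) = mex{} = 0
g(3) = mex{} = 0
g(4) = mex{0} = 1
g(5) = mex{0} = 1
g(6) = mex{0} = 1
g(7) = mex{0} = 1
g(8) = mex{0,1} = 2
g(9) = mex{0,1} = 2
g(10) = mex{1} = 0
g(11) = mex{1} = 0
g(12) = mex{1,2} = 0
g(13) = mex{1,2} = 0
The P-positions (g = 0) in 0..13 are 0, 1, 2, 3, 10, 11, 12, 13.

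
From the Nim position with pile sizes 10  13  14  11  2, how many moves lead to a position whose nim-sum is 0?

In binary:
  1010  (10)
  1101  (13)
  1110  (14)
  1011  (11)
  0010  (2)
  ----
  0000  (0)
The nim-sum is already 0, so every move leaves a nonzero nim-sum — there are no winning moves.

0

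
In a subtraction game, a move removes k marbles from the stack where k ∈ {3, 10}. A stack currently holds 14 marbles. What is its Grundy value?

Compute g(0), g(1), … for moves {3, 10}:
g(0) = mex{} = 0
g(1) = mex{} = 0
g(2) = mex{} = 0
g(3) = mex{0} = 1
g(4) = mex{0} = 1
g(5) = mex{0} = 1
g(6) = mex{1} = 0
g(7) = mex{1} = 0
g(8) = mex{1} = 0
g(9) = mex{0} = 1
g(10) = mex{0} = 1
g(11) = mex{0} = 1
g(12) = mex{0,1} = 2
g(13) = mex{1} = 0
g(14) = mex{1} = 0
So g(14) = 0.

0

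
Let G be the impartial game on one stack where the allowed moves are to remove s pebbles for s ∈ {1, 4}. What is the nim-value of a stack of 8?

Grundy values for subtraction set {1, 4}:
k:     0  1  2  3  4  5  6  7  8
g(k):  0  1  0  1  2  0  1  0  1
So g(8) = 1.

1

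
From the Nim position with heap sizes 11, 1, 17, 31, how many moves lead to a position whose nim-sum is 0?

Nim-sum: 11 XOR 1 XOR 17 XOR 31 = 4.
The overall nim-sum is X = 4. A heap of size p has a winning move iff p XOR X < p (reduce it to p XOR X).
  11: 11 XOR 4 = 15 ≥ 11 — no move.
  1: 1 XOR 4 = 5 ≥ 1 — no move.
  17: 17 XOR 4 = 21 ≥ 17 — no move.
  31: 31 XOR 4 = 27 < 31 — winning move (to 27).
That gives 1 winning move.

1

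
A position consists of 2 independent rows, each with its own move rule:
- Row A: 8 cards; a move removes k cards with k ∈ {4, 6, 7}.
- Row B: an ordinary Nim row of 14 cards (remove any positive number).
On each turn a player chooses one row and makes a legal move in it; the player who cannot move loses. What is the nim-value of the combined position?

12

Grundy values for row A (subtraction set {4, 6, 7}):
g(0) = mex{} = 0
g(1) = mex{} = 0
g(2) = mex{} = 0
g(3) = mex{} = 0
g(4) = mex{0} = 1
g(5) = mex{0} = 1
g(6) = mex{0} = 1
g(7) = mex{0} = 1
g(8) = mex{0,1} = 2
So g(8) = 2.
Row B is a plain Nim row of size 14, so its Grundy value is 14.
The value of a disjunctive sum is the nim-sum of the parts.
Combined value = 2 XOR 14 = 12.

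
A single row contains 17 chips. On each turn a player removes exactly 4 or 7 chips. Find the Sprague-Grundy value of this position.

1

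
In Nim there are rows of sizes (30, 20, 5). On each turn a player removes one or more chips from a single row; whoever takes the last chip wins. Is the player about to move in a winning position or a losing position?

Winning position

Write each in binary and XOR column by column:
  11110  (30)
  10100  (20)
  00101  (5)
  -----
  01111  (15)
The nim-sum is 15 ≠ 0, so this is an N-position: the player to move can win.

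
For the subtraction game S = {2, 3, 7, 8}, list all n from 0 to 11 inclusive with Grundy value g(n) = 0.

0, 1, 5, 6, 10, 11

Compute g(0), g(1), … for moves {2, 3, 7, 8}:
g(0) = mex{} = 0
g(1) = mex{} = 0
g(2) = mex{0} = 1
g(3) = mex{0} = 1
g(4) = mex{0,1} = 2
g(5) = mex{1} = 0
g(6) = mex{1,2} = 0
g(7) = mex{0,2} = 1
g(8) = mex{0} = 1
g(9) = mex{0,1} = 2
g(10) = mex{1} = 0
g(11) = mex{1,2} = 0
The P-positions (g = 0) in 0..11 are 0, 1, 5, 6, 10, 11.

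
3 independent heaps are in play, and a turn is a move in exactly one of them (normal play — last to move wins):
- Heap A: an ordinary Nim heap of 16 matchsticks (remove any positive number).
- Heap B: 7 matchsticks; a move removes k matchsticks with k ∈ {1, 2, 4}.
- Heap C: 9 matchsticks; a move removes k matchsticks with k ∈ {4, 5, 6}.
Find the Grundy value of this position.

Heap A is a plain Nim heap of size 16, so its Grundy value is 16.
Grundy values for heap B (subtraction set {1, 2, 4}):
g(0) = mex{} = 0
g(1) = mex{0} = 1
g(2) = mex{0,1} = 2
g(3) = mex{1,2} = 0
g(4) = mex{0,2} = 1
g(5) = mex{0,1} = 2
g(6) = mex{1,2} = 0
g(7) = mex{0,2} = 1
So g(7) = 1.
Build the Grundy sequence for heap C with g(k) = mex{g(k−s) : s ∈ {4, 5, 6}, s ≤ k}:
k:     0  1  2  3  4  5  6  7  8  9
g(k):  0  0  0  0  1  1  1  1  2  2
So g(9) = 2.
By the Sprague-Grundy theorem, the Grundy value of a sum of independent games is the XOR of the component values.
Combined value = 16 XOR 1 XOR 2 = 19.

19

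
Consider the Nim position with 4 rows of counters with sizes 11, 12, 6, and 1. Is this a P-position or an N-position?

P-position

Compute the nim-sum pairwise:
11 ⊕ 12 = 7
7 ⊕ 6 = 1
1 ⊕ 1 = 0
The nim-sum is 0, so this is a P-position: the player to move is in a losing position under optimal play.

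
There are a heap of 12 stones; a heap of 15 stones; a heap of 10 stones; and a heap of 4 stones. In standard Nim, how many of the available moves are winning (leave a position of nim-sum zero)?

Nim-sum: 12 XOR 15 XOR 10 XOR 4 = 13.
The overall nim-sum is X = 13. A heap of size p has a winning move iff p XOR X < p (reduce it to p XOR X).
  12: 12 XOR 13 = 1 < 12 — winning move (to 1).
  15: 15 XOR 13 = 2 < 15 — winning move (to 2).
  10: 10 XOR 13 = 7 < 10 — winning move (to 7).
  4: 4 XOR 13 = 9 ≥ 4 — no move.
That gives 3 winning moves.

3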